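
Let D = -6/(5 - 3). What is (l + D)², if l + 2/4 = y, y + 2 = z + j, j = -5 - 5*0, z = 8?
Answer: 25/4 ≈ 6.2500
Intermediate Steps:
D = -3 (D = -6/2 = -6*½ = -3)
j = -5 (j = -5 + 0 = -5)
y = 1 (y = -2 + (8 - 5) = -2 + 3 = 1)
l = ½ (l = -½ + 1 = ½ ≈ 0.50000)
(l + D)² = (½ - 3)² = (-5/2)² = 25/4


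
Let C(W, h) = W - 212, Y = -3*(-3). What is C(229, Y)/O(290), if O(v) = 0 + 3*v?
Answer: 17/870 ≈ 0.019540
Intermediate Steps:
O(v) = 3*v
Y = 9
C(W, h) = -212 + W
C(229, Y)/O(290) = (-212 + 229)/((3*290)) = 17/870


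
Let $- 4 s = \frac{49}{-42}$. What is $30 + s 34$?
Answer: $\frac{479}{12} \approx 39.917$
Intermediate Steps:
$s = \frac{7}{24}$ ($s = - \frac{49 \frac{1}{-42}}{4} = - \frac{49 \left(- \frac{1}{42}\right)}{4} = \left(- \frac{1}{4}\right) \left(- \frac{7}{6}\right) = \frac{7}{24} \approx 0.29167$)
$30 + s 34 = 30 + \frac{7}{24} \cdot 34 = 30 + \frac{119}{12} = \frac{479}{12}$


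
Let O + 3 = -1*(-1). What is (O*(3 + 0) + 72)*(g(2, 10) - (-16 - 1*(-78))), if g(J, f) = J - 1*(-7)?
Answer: -3498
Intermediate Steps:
g(J, f) = 7 + J (g(J, f) = J + 7 = 7 + J)
O = -2 (O = -3 - 1*(-1) = -3 + 1 = -2)
(O*(3 + 0) + 72)*(g(2, 10) - (-16 - 1*(-78))) = (-2*(3 + 0) + 72)*((7 + 2) - (-16 - 1*(-78))) = (-2*3 + 72)*(9 - (-16 + 78)) = (-6 + 72)*(9 - 1*62) = 66*(9 - 62) = 66*(-53) = -3498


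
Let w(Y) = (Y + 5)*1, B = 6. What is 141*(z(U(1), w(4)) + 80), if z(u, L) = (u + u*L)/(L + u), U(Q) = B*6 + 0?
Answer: 12408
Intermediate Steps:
w(Y) = 5 + Y (w(Y) = (5 + Y)*1 = 5 + Y)
U(Q) = 36 (U(Q) = 6*6 + 0 = 36 + 0 = 36)
z(u, L) = (u + L*u)/(L + u)
141*(z(U(1), w(4)) + 80) = 141*(36*(1 + (5 + 4))/((5 + 4) + 36) + 80) = 141*(36*(1 + 9)/(9 + 36) + 80) = 141*(36*10/45 + 80) = 141*(36*(1/45)*10 + 80) = 141*(8 + 80) = 141*88 = 12408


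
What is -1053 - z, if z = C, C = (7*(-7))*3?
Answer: -906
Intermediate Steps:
C = -147 (C = -49*3 = -147)
z = -147
-1053 - z = -1053 - 1*(-147) = -1053 + 147 = -906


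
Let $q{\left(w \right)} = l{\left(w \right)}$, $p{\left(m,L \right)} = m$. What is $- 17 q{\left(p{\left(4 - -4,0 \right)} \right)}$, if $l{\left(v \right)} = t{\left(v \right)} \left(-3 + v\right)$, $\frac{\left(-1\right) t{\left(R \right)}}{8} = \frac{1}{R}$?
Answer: $85$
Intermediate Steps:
$t{\left(R \right)} = - \frac{8}{R}$
$l{\left(v \right)} = - \frac{8 \left(-3 + v\right)}{v}$ ($l{\left(v \right)} = - \frac{8}{v} \left(-3 + v\right) = - \frac{8 \left(-3 + v\right)}{v}$)
$q{\left(w \right)} = -8 + \frac{24}{w}$
$- 17 q{\left(p{\left(4 - -4,0 \right)} \right)} = - 17 \left(-8 + \frac{24}{4 - -4}\right) = - 17 \left(-8 + \frac{24}{4 + 4}\right) = - 17 \left(-8 + \frac{24}{8}\right) = - 17 \left(-8 + 24 \cdot \frac{1}{8}\right) = - 17 \left(-8 + 3\right) = \left(-17\right) \left(-5\right) = 85$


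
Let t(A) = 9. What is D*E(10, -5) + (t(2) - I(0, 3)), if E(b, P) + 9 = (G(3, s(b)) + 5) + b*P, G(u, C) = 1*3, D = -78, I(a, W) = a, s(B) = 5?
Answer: 3987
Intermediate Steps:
G(u, C) = 3
E(b, P) = -1 + P*b (E(b, P) = -9 + ((3 + 5) + b*P) = -9 + (8 + P*b) = -1 + P*b)
D*E(10, -5) + (t(2) - I(0, 3)) = -78*(-1 - 5*10) + (9 - 1*0) = -78*(-1 - 50) + (9 + 0) = -78*(-51) + 9 = 3978 + 9 = 3987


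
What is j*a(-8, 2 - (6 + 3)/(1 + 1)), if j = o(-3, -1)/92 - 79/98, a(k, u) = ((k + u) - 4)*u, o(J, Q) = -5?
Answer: -562455/18032 ≈ -31.192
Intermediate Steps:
a(k, u) = u*(-4 + k + u) (a(k, u) = (-4 + k + u)*u = u*(-4 + k + u))
j = -3879/4508 (j = -5/92 - 79/98 = -3879/4508 ≈ -0.86047)
j*a(-8, 2 - (6 + 3)/(1 + 1)) = -3879*(2 - (6 + 3)/(1 + 1))*(-4 - 8 + (2 - (6 + 3)/(1 + 1)))/4508 = -3879*(2 - 9/2)*(-4 - 8 + (2 - 9/2))/4508 = -(-19395)*(-4 - 8 - 5/2)/9016 = -(-19395)*(-29)/(9016*2) = -3879/4508*145/4 = -562455/18032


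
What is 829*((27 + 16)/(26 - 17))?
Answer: 35647/9 ≈ 3960.8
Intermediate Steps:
829*((27 + 16)/(26 - 17)) = 829*(43/9) = 35647/9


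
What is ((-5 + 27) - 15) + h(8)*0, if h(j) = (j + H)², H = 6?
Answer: 7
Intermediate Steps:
h(j) = (6 + j)² (h(j) = (j + 6)² = (6 + j)²)
((-5 + 27) - 15) + h(8)*0 = ((-5 + 27) - 15) + (6 + 8)²*0 = (22 - 15) + 14²*0 = 7 + 196*0 = 7 + 0 = 7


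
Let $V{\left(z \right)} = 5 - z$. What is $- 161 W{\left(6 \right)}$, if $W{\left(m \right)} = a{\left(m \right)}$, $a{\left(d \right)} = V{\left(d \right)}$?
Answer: $161$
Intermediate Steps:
$a{\left(d \right)} = 5 - d$
$W{\left(m \right)} = 5 - m$
$- 161 W{\left(6 \right)} = - 161 \left(5 - 6\right) = \left(-161\right) \left(-1\right) = 161$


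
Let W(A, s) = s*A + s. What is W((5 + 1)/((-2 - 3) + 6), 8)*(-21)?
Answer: -1176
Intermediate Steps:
W(A, s) = s + A*s (W(A, s) = A*s + s = s + A*s)
W((5 + 1)/((-2 - 3) + 6), 8)*(-21) = (8*(1 + (5 + 1)/((-2 - 3) + 6)))*(-21) = (8*(1 + 6/(-5 + 6)))*(-21) = (8*(1 + 6/1))*(-21) = (8*(1 + 6*1))*(-21) = (8*(1 + 6))*(-21) = (8*7)*(-21) = 56*(-21) = -1176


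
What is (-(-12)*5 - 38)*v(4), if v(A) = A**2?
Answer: 352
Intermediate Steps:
(-(-12)*5 - 38)*v(4) = (-(-12)*5 - 38)*4**2 = (-1*(-60) - 38)*16 = (60 - 38)*16 = 22*16 = 352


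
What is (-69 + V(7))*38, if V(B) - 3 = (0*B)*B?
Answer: -2508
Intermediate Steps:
V(B) = 3 (V(B) = 3 + (0*B)*B = 3 + 0*B = 3 + 0 = 3)
(-69 + V(7))*38 = (-69 + 3)*38 = -66*38 = -2508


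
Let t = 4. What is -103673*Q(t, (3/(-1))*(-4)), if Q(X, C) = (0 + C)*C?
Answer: -14928912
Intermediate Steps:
Q(X, C) = C**2 (Q(X, C) = C*C = C**2)
-103673*Q(t, (3/(-1))*(-4)) = -103673*((3/(-1))*(-4))**2 = -103673*((3*(-1))*(-4))**2 = -103673*(-3*(-4))**2 = -103673*12**2 = -103673*144 = -14928912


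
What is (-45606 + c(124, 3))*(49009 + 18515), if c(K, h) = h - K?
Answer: -3087669948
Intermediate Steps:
(-45606 + c(124, 3))*(49009 + 18515) = (-45606 + (3 - 1*124))*(49009 + 18515) = (-45606 + (3 - 124))*67524 = (-45606 - 121)*67524 = -45727*67524 = -3087669948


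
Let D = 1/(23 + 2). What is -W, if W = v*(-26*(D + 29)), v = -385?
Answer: -1453452/5 ≈ -2.9069e+5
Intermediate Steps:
D = 1/25 ≈ 0.040000
W = 1453452/5 (W = -(-10010)*(1/25 + 29) = -(-10010)*726/25 = -385*(-18876/25) = 1453452/5 ≈ 2.9069e+5)
-W = -1*1453452/5 = -1453452/5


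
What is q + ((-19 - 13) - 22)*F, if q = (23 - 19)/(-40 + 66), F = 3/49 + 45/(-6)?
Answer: 255977/637 ≈ 401.85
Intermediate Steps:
F = -729/98 (F = 3*(1/49) + 45*(-1/6) = 3/49 - 15/2 = -729/98 ≈ -7.4388)
q = 2/13 (q = 4/26 = 4*(1/26) = 2/13 ≈ 0.15385)
q + ((-19 - 13) - 22)*F = 2/13 + ((-19 - 13) - 22)*(-729/98) = 2/13 + (-32 - 22)*(-729/98) = 2/13 - 54*(-729/98) = 2/13 + 19683/49 = 255977/637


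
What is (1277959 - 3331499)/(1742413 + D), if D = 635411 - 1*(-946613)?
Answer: -2053540/3324437 ≈ -0.61771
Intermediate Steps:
D = 1582024 (D = 635411 + 946613 = 1582024)
(1277959 - 3331499)/(1742413 + D) = (1277959 - 3331499)/(1742413 + 1582024) = -2053540/3324437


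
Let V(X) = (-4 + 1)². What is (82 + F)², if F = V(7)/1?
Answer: 8281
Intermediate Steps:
V(X) = 9 (V(X) = (-3)² = 9)
F = 9 (F = 9/1 = 9*1 = 9)
(82 + F)² = (82 + 9)² = 91² = 8281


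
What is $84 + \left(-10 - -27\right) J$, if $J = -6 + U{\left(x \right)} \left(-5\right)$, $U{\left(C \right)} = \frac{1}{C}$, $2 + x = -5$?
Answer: $- \frac{41}{7} \approx -5.8571$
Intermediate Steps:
$x = -7$ ($x = -2 - 5 = -7$)
$J = - \frac{37}{7}$ ($J = -6 + \frac{1}{-7} \left(-5\right) = -6 - - \frac{5}{7} = -6 + \frac{5}{7} = - \frac{37}{7} \approx -5.2857$)
$84 + \left(-10 - -27\right) J = 84 + \left(-10 - -27\right) \left(- \frac{37}{7}\right) = 84 + \left(-10 + 27\right) \left(- \frac{37}{7}\right) = 84 + 17 \left(- \frac{37}{7}\right) = 84 - \frac{629}{7} = - \frac{41}{7}$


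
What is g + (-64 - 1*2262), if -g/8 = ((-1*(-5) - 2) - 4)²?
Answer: -2334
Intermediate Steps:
g = -8 (g = -8*((-1*(-5) - 2) - 4)² = -8*((5 - 2) - 4)² = -8*(3 - 4)² = -8*(-1)² = -8*1 = -8)
g + (-64 - 1*2262) = -8 + (-64 - 1*2262) = -8 + (-64 - 2262) = -8 - 2326 = -2334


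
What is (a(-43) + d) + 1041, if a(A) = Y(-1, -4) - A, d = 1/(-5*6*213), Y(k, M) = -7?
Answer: 6882029/6390 ≈ 1077.0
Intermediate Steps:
d = -1/6390 (d = 1/(-30*213) = 1/(-6390) = -1/6390 ≈ -0.00015649)
a(A) = -7 - A
(a(-43) + d) + 1041 = ((-7 - 1*(-43)) - 1/6390) + 1041 = ((-7 + 43) - 1/6390) + 1041 = (36 - 1/6390) + 1041 = 230039/6390 + 1041 = 6882029/6390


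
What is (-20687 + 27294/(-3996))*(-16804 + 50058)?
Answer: -229154827057/333 ≈ -6.8815e+8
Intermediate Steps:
(-20687 + 27294/(-3996))*(-16804 + 50058) = (-20687 + 27294*(-1/3996))*33254 = (-20687 - 4549/666)*33254 = -13782091/666*33254 = -229154827057/333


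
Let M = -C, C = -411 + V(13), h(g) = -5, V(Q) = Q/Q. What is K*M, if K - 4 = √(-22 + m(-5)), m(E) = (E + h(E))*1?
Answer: 1640 + 1640*I*√2 ≈ 1640.0 + 2319.3*I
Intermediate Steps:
V(Q) = 1
m(E) = -5 + E (m(E) = (E - 5)*1 = (-5 + E)*1 = -5 + E)
C = -410 (C = -411 + 1 = -410)
M = 410 (M = -1*(-410) = 410)
K = 4 + 4*I*√2 (K = 4 + √(-22 + (-5 - 5)) = 4 + √(-22 - 10) = 4 + √(-32) = 4 + 4*I*√2 ≈ 4.0 + 5.6569*I)
K*M = (4 + 4*I*√2)*410 = 1640 + 1640*I*√2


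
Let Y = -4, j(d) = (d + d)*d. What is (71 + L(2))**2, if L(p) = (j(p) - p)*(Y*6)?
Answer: 5329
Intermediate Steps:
j(d) = 2*d**2 (j(d) = (2*d)*d = 2*d**2)
L(p) = -48*p**2 + 24*p (L(p) = (2*p**2 - p)*(-4*6) = (-p + 2*p**2)*(-24) = -48*p**2 + 24*p)
(71 + L(2))**2 = (71 + 24*2*(1 - 2*2))**2 = (71 + 24*2*(1 - 4))**2 = (71 + 24*2*(-3))**2 = (71 - 144)**2 = (-73)**2 = 5329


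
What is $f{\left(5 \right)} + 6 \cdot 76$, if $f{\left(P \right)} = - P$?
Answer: $451$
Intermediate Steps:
$f{\left(5 \right)} + 6 \cdot 76 = \left(-1\right) 5 + 6 \cdot 76 = -5 + 456 = 451$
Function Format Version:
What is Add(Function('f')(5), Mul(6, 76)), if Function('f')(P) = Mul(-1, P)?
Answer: 451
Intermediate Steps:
Add(Function('f')(5), Mul(6, 76)) = Add(Mul(-1, 5), Mul(6, 76)) = Add(-5, 456) = 451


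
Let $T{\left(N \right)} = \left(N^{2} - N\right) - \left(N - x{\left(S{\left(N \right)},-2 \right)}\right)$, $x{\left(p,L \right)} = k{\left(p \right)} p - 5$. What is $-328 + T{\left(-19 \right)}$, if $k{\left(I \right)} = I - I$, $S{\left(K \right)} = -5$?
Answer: $66$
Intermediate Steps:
$k{\left(I \right)} = 0$
$x{\left(p,L \right)} = -5$ ($x{\left(p,L \right)} = 0 p - 5 = 0 - 5 = -5$)
$T{\left(N \right)} = -5 + N^{2} - 2 N$ ($T{\left(N \right)} = \left(N^{2} - N\right) - \left(5 + N\right) = -5 + N^{2} - 2 N$)
$-328 + T{\left(-19 \right)} = -328 - \left(-33 - 361\right) = -328 + \left(-5 + 361 + 38\right) = -328 + 394 = 66$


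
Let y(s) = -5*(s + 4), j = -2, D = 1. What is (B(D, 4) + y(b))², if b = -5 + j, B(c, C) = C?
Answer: 361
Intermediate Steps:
b = -7 (b = -5 - 2 = -7)
y(s) = -20 - 5*s (y(s) = -5*(4 + s) = -20 - 5*s)
(B(D, 4) + y(b))² = (4 + (-20 - 5*(-7)))² = (4 + (-20 + 35))² = (4 + 15)² = 19² = 361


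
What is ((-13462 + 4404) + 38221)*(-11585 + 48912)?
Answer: 1088567301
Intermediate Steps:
((-13462 + 4404) + 38221)*(-11585 + 48912) = (-9058 + 38221)*37327 = 29163*37327 = 1088567301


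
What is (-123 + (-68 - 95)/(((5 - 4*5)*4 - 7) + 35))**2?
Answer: 14235529/1024 ≈ 13902.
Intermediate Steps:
(-123 + (-68 - 95)/(((5 - 4*5)*4 - 7) + 35))**2 = (-123 - 163/(((5 - 1*20)*4 - 7) + 35))**2 = (-123 - 163/(((5 - 20)*4 - 7) + 35))**2 = (-123 - 163/((-15*4 - 7) + 35))**2 = (-123 - 163/((-60 - 7) + 35))**2 = (-123 - 163/(-67 + 35))**2 = (-123 - 163/(-32))**2 = (-123 - 163*(-1/32))**2 = (-123 + 163/32)**2 = (-3773/32)**2 = 14235529/1024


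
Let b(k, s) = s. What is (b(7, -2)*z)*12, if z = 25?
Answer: -600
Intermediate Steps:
(b(7, -2)*z)*12 = -2*25*12 = -50*12 = -600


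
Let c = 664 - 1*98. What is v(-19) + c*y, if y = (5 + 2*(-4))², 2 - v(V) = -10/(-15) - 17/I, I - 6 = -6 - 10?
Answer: 152809/30 ≈ 5093.6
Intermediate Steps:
I = -10 (I = 6 + (-6 - 10) = 6 - 16 = -10)
v(V) = -11/30 (v(V) = 2 - (-10/(-15) - 17/(-10)) = 2 - (-10*(-1/15) - 17*(-⅒)) = 2 - (⅔ + 17/10) = 2 - 1*71/30 = 2 - 71/30 = -11/30)
y = 9 (y = (5 - 8)² = (-3)² = 9)
c = 566 (c = 664 - 98 = 566)
v(-19) + c*y = -11/30 + 566*9 = -11/30 + 5094 = 152809/30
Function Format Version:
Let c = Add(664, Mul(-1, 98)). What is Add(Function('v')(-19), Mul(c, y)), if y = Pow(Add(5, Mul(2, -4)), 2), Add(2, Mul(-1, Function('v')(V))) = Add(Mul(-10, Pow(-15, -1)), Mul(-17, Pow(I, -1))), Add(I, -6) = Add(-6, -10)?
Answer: Rational(152809, 30) ≈ 5093.6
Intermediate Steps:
I = -10 (I = Add(6, Add(-6, -10)) = Add(6, -16) = -10)
Function('v')(V) = Rational(-11, 30) (Function('v')(V) = Add(2, Mul(-1, Add(Mul(-10, Pow(-15, -1)), Mul(-17, Pow(-10, -1))))) = Add(2, Mul(-1, Add(Mul(-10, Rational(-1, 15)), Mul(-17, Rational(-1, 10))))) = Add(2, Mul(-1, Add(Rational(2, 3), Rational(17, 10)))) = Add(2, Mul(-1, Rational(71, 30))) = Add(2, Rational(-71, 30)) = Rational(-11, 30))
y = 9 (y = Pow(Add(5, -8), 2) = Pow(-3, 2) = 9)
c = 566 (c = Add(664, -98) = 566)
Add(Function('v')(-19), Mul(c, y)) = Add(Rational(-11, 30), Mul(566, 9)) = Add(Rational(-11, 30), 5094) = Rational(152809, 30)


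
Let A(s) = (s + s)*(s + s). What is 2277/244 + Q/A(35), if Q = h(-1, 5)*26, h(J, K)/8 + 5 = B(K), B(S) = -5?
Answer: 532489/59780 ≈ 8.9075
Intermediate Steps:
A(s) = 4*s² (A(s) = (2*s)*(2*s) = 4*s²)
h(J, K) = -80 (h(J, K) = -40 + 8*(-5) = -40 - 40 = -80)
Q = -2080 (Q = -80*26 = -2080)
2277/244 + Q/A(35) = 2277/244 - 2080/(4*35²) = 2277*(1/244) - 2080/(4*1225) = 2277/244 - 2080/4900 = 2277/244 - 2080*1/4900 = 2277/244 - 104/245 = 532489/59780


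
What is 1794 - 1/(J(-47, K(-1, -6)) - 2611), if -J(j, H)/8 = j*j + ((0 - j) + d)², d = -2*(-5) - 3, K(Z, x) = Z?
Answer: 78238135/43611 ≈ 1794.0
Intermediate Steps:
d = 7 (d = 10 - 3 = 7)
J(j, H) = -8*j² - 8*(7 - j)² (J(j, H) = -8*(j*j + ((0 - j) + 7)²) = -8*(j² + (-j + 7)²) = -8*(j² + (7 - j)²) = -8*j² - 8*(7 - j)²)
1794 - 1/(J(-47, K(-1, -6)) - 2611) = 1794 - 1/((-392 - 16*(-47)² + 112*(-47)) - 2611) = 1794 - 1/((-392 - 16*2209 - 5264) - 2611) = 1794 - 1/((-392 - 35344 - 5264) - 2611) = 1794 - 1/(-41000 - 2611) = 1794 - 1/(-43611) = 1794 - 1*(-1/43611) = 1794 + 1/43611 = 78238135/43611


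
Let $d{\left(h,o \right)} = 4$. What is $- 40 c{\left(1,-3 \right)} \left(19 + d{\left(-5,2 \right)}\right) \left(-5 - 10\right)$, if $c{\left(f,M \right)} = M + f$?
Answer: $-27600$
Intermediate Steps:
$- 40 c{\left(1,-3 \right)} \left(19 + d{\left(-5,2 \right)}\right) \left(-5 - 10\right) = - 40 \left(-3 + 1\right) \left(19 + 4\right) \left(-5 - 10\right) = \left(-40\right) \left(-2\right) 23 \left(-15\right) = 80 \left(-345\right) = -27600$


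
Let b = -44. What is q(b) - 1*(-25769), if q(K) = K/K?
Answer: 25770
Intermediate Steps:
q(K) = 1
q(b) - 1*(-25769) = 1 - 1*(-25769) = 1 + 25769 = 25770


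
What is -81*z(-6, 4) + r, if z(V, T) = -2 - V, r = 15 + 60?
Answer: -249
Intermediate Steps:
r = 75
-81*z(-6, 4) + r = -81*(-2 - 1*(-6)) + 75 = -81*(-2 + 6) + 75 = -81*4 + 75 = -324 + 75 = -249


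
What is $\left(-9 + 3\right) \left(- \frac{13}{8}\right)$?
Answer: $\frac{39}{4} \approx 9.75$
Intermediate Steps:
$\left(-9 + 3\right) \left(- \frac{13}{8}\right) = - 6 \left(\left(-13\right) \frac{1}{8}\right) = \left(-6\right) \left(- \frac{13}{8}\right) = \frac{39}{4}$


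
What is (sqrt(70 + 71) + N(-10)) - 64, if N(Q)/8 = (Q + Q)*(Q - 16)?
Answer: 4096 + sqrt(141) ≈ 4107.9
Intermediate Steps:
N(Q) = 16*Q*(-16 + Q) (N(Q) = 8*((Q + Q)*(Q - 16)) = 8*((2*Q)*(-16 + Q)) = 8*(2*Q*(-16 + Q)) = 16*Q*(-16 + Q))
(sqrt(70 + 71) + N(-10)) - 64 = (sqrt(70 + 71) + 16*(-10)*(-16 - 10)) - 64 = (sqrt(141) + 16*(-10)*(-26)) - 64 = (sqrt(141) + 4160) - 64 = (4160 + sqrt(141)) - 64 = 4096 + sqrt(141)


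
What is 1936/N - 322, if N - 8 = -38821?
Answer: -12499722/38813 ≈ -322.05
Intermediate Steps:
N = -38813 (N = 8 - 38821 = -38813)
1936/N - 322 = 1936/(-38813) - 322 = 1936*(-1/38813) - 322 = -1936/38813 - 322 = -12499722/38813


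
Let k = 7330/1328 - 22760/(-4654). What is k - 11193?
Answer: -17278532929/1545128 ≈ -11183.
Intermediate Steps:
k = 16084775/1545128 (k = 7330*(1/1328) - 22760*(-1/4654) = 3665/664 + 11380/2327 = 16084775/1545128 ≈ 10.410)
k - 11193 = 16084775/1545128 - 11193 = -17278532929/1545128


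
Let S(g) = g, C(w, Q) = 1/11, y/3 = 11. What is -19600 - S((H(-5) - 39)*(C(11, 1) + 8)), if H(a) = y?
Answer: -215066/11 ≈ -19551.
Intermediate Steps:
y = 33 (y = 3*11 = 33)
H(a) = 33
C(w, Q) = 1/11
-19600 - S((H(-5) - 39)*(C(11, 1) + 8)) = -19600 - (33 - 39)*(1/11 + 8) = -19600 - (-6)*89/11 = -19600 - 1*(-534/11) = -19600 + 534/11 = -215066/11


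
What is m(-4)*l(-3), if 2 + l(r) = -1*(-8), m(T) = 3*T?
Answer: -72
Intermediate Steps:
l(r) = 6 (l(r) = -2 - 1*(-8) = -2 + 8 = 6)
m(-4)*l(-3) = (3*(-4))*6 = -12*6 = -72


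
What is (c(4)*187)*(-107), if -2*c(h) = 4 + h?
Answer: 80036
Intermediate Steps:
c(h) = -2 - h/2 (c(h) = -(4 + h)/2 = -2 - h/2)
(c(4)*187)*(-107) = ((-2 - ½*4)*187)*(-107) = ((-2 - 2)*187)*(-107) = -4*187*(-107) = -748*(-107) = 80036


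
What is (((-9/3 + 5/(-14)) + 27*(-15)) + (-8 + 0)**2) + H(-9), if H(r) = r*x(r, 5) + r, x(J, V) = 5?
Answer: -5577/14 ≈ -398.36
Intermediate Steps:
H(r) = 6*r (H(r) = r*5 + r = 5*r + r = 6*r)
(((-9/3 + 5/(-14)) + 27*(-15)) + (-8 + 0)**2) + H(-9) = (((-9/3 + 5/(-14)) + 27*(-15)) + (-8 + 0)**2) + 6*(-9) = (((-9*1/3 + 5*(-1/14)) - 405) + (-8)**2) - 54 = (((-3 - 5/14) - 405) + 64) - 54 = ((-47/14 - 405) + 64) - 54 = (-5717/14 + 64) - 54 = -4821/14 - 54 = -5577/14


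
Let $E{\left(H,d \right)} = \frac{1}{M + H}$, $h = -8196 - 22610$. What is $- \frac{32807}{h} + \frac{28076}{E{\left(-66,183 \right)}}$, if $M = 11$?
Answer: $- \frac{47569976273}{30806} \approx -1.5442 \cdot 10^{6}$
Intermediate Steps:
$h = -30806$
$E{\left(H,d \right)} = \frac{1}{11 + H}$
$- \frac{32807}{h} + \frac{28076}{E{\left(-66,183 \right)}} = - \frac{32807}{-30806} + \frac{28076}{\frac{1}{11 - 66}} = \left(-32807\right) \left(- \frac{1}{30806}\right) + \frac{28076}{\frac{1}{-55}} = \frac{32807}{30806} + \frac{28076}{- \frac{1}{55}} = \frac{32807}{30806} + 28076 \left(-55\right) = \frac{32807}{30806} - 1544180 = - \frac{47569976273}{30806}$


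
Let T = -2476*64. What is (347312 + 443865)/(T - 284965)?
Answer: -791177/443429 ≈ -1.7842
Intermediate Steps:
T = -158464
(347312 + 443865)/(T - 284965) = (347312 + 443865)/(-158464 - 284965) = 791177/(-443429) = 791177*(-1/443429) = -791177/443429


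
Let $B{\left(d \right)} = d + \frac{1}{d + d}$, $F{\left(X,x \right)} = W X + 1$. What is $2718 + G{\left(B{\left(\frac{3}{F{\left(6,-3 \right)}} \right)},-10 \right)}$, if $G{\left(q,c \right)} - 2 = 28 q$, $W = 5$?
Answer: $\frac{266666}{93} \approx 2867.4$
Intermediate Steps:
$F{\left(X,x \right)} = 1 + 5 X$ ($F{\left(X,x \right)} = 5 X + 1 = 1 + 5 X$)
$B{\left(d \right)} = d + \frac{1}{2 d}$
$G{\left(q,c \right)} = 2 + 28 q$
$2718 + G{\left(B{\left(\frac{3}{F{\left(6,-3 \right)}} \right)},-10 \right)} = 2718 + \left(2 + 28 \left(\frac{3}{1 + 5 \cdot 6} + \frac{1}{2 \frac{3}{1 + 5 \cdot 6}}\right)\right) = 2718 + \left(2 + 28 \left(\frac{3}{1 + 30} + \frac{1}{2 \frac{3}{1 + 30}}\right)\right) = 2718 + \left(2 + 28 \left(\frac{3}{31} + \frac{1}{2 \cdot \frac{3}{31}}\right)\right) = 2718 + \left(2 + 28 \left(\frac{3}{31} + \frac{1}{2} \cdot \frac{31}{3}\right)\right) = 2718 + \left(2 + 28 \left(\frac{3}{31} + \frac{31}{6}\right)\right) = 2718 + \left(2 + 28 \cdot \frac{979}{186}\right) = 2718 + \left(2 + \frac{13706}{93}\right) = 2718 + \frac{13892}{93} = \frac{266666}{93}$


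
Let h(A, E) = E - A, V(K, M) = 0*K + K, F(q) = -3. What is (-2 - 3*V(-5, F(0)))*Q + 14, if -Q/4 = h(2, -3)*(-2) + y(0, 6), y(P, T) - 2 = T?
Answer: -922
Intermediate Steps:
V(K, M) = K (V(K, M) = 0 + K = K)
y(P, T) = 2 + T
Q = -72 (Q = -4*((-3 - 1*2)*(-2) + (2 + 6)) = -4*((-3 - 2)*(-2) + 8) = -4*(-5*(-2) + 8) = -4*(10 + 8) = -4*18 = -72)
(-2 - 3*V(-5, F(0)))*Q + 14 = (-2 - 3*(-5))*(-72) + 14 = (-2 + 15)*(-72) + 14 = 13*(-72) + 14 = -936 + 14 = -922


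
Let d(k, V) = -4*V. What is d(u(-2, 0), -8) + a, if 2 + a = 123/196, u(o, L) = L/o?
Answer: 6003/196 ≈ 30.628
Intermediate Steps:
a = -269/196 (a = -2 + 123/196 = -269/196 ≈ -1.3724)
d(u(-2, 0), -8) + a = -4*(-8) - 269/196 = 32 - 269/196 = 6003/196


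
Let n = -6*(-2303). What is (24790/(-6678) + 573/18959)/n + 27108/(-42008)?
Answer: -2965267086886651/4593239091062118 ≈ -0.64557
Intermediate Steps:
n = 13818
(24790/(-6678) + 573/18959)/n + 27108/(-42008) = (24790/(-6678) + 573/18959)/13818 + 27108/(-42008) = (24790*(-1/6678) + 573*(1/18959))*(1/13818) + 27108*(-1/42008) = (-12395/3339 + 573/18959)*(1/13818) - 6777/10502 = -233083558/63304101*1/13818 - 6777/10502 = -116541779/437368033809 - 6777/10502 = -2965267086886651/4593239091062118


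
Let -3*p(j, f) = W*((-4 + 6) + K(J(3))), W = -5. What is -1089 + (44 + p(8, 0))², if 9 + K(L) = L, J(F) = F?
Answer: 2743/9 ≈ 304.78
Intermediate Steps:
K(L) = -9 + L
p(j, f) = -20/3 (p(j, f) = -(-5)*((-4 + 6) + (-9 + 3))/3 = -(-5)*(2 - 6)/3 = -(-5)*(-4)/3 = -⅓*20 = -20/3)
-1089 + (44 + p(8, 0))² = -1089 + (44 - 20/3)² = -1089 + (112/3)² = -1089 + 12544/9 = 2743/9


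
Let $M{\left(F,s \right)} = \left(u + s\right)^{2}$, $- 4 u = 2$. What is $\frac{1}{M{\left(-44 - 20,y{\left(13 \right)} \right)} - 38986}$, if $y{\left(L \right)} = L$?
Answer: $- \frac{4}{155319} \approx -2.5753 \cdot 10^{-5}$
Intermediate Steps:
$u = - \frac{1}{2}$ ($u = \left(- \frac{1}{4}\right) 2 = - \frac{1}{2} \approx -0.5$)
$M{\left(F,s \right)} = \left(- \frac{1}{2} + s\right)^{2}$
$\frac{1}{M{\left(-44 - 20,y{\left(13 \right)} \right)} - 38986} = \frac{1}{\frac{\left(-1 + 2 \cdot 13\right)^{2}}{4} - 38986} = \frac{1}{\frac{\left(-1 + 26\right)^{2}}{4} - 38986} = \frac{1}{\frac{25^{2}}{4} - 38986} = \frac{1}{\frac{1}{4} \cdot 625 - 38986} = \frac{1}{\frac{625}{4} - 38986} = \frac{1}{- \frac{155319}{4}} = - \frac{4}{155319}$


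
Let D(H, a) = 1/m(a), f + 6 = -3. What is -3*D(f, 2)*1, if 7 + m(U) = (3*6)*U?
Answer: -3/29 ≈ -0.10345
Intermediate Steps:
m(U) = -7 + 18*U (m(U) = -7 + (3*6)*U = -7 + 18*U)
f = -9 (f = -6 - 3 = -9)
D(H, a) = 1/(-7 + 18*a)
-3*D(f, 2)*1 = -3/(-7 + 18*2)*1 = -3/(-7 + 36)*1 = -3/29*1 = -3/29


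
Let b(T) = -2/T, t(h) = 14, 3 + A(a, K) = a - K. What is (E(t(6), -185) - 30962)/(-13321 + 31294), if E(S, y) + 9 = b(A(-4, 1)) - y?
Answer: -123143/71892 ≈ -1.7129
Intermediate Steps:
A(a, K) = -3 + a - K (A(a, K) = -3 + (a - K) = -3 + a - K)
E(S, y) = -35/4 - y (E(S, y) = -9 + (-2/(-3 - 4 - 1*1) - y) = -9 + (-2/(-3 - 4 - 1) - y) = -9 + (-2/(-8) - y) = -9 + (-2*(-⅛) - y) = -9 + (¼ - y) = -35/4 - y)
(E(t(6), -185) - 30962)/(-13321 + 31294) = ((-35/4 - 1*(-185)) - 30962)/(-13321 + 31294) = ((-35/4 + 185) - 30962)/17973 = (705/4 - 30962)*(1/17973) = -123143/4*1/17973 = -123143/71892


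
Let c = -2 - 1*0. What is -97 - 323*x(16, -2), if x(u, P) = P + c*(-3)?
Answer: -1389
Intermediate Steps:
c = -2 (c = -2 + 0 = -2)
x(u, P) = 6 + P (x(u, P) = P - 2*(-3) = P + 6 = 6 + P)
-97 - 323*x(16, -2) = -97 - 323*(6 - 2) = -97 - 323*4 = -97 - 1292 = -1389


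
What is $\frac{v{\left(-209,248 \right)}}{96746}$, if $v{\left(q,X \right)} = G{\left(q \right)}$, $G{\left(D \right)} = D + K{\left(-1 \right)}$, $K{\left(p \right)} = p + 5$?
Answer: $- \frac{205}{96746} \approx -0.0021189$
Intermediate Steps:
$K{\left(p \right)} = 5 + p$
$G{\left(D \right)} = 4 + D$ ($G{\left(D \right)} = D + \left(5 - 1\right) = D + 4 = 4 + D$)
$v{\left(q,X \right)} = 4 + q$
$\frac{v{\left(-209,248 \right)}}{96746} = \frac{4 - 209}{96746} = \left(-205\right) \frac{1}{96746} = - \frac{205}{96746}$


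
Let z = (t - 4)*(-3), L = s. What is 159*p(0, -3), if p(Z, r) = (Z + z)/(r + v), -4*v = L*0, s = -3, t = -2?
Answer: -954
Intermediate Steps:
L = -3
v = 0 (v = -(-3)*0/4 = -¼*0 = 0)
z = 18 (z = (-2 - 4)*(-3) = -6*(-3) = 18)
p(Z, r) = (18 + Z)/r (p(Z, r) = (Z + 18)/(r + 0) = (18 + Z)/r)
159*p(0, -3) = 159*((18 + 0)/(-3)) = 159*(-⅓*18) = 159*(-6) = -954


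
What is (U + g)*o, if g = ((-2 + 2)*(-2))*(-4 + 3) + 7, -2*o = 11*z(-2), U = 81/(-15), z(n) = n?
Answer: 88/5 ≈ 17.600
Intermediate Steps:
U = -27/5 (U = 81*(-1/15) = -27/5 ≈ -5.4000)
o = 11 (o = -11*(-2)/2 = -½*(-22) = 11)
g = 7 (g = (0*(-2))*(-1) + 7 = 0*(-1) + 7 = 0 + 7 = 7)
(U + g)*o = (-27/5 + 7)*11 = (8/5)*11 = 88/5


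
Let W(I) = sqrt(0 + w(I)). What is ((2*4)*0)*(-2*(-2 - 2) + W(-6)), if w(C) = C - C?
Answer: 0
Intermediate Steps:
w(C) = 0
W(I) = 0 (W(I) = sqrt(0 + 0) = sqrt(0) = 0)
((2*4)*0)*(-2*(-2 - 2) + W(-6)) = ((2*4)*0)*(-2*(-2 - 2) + 0) = (8*0)*(-2*(-4) + 0) = 0*(8 + 0) = 0*8 = 0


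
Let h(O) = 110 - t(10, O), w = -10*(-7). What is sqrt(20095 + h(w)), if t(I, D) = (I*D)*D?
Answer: I*sqrt(28795) ≈ 169.69*I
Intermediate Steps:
w = 70
t(I, D) = I*D**2 (t(I, D) = (D*I)*D = I*D**2)
h(O) = 110 - 10*O**2
sqrt(20095 + h(w)) = sqrt(20095 + (110 - 10*70**2)) = sqrt(20095 + (110 - 10*4900)) = sqrt(20095 + (110 - 49000)) = sqrt(20095 - 48890) = sqrt(-28795) = I*sqrt(28795)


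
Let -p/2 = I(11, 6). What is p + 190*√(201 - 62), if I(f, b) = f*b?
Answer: -132 + 190*√139 ≈ 2108.1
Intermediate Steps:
I(f, b) = b*f
p = -132 (p = -12*11 = -2*66 = -132)
p + 190*√(201 - 62) = -132 + 190*√(201 - 62) = -132 + 190*√139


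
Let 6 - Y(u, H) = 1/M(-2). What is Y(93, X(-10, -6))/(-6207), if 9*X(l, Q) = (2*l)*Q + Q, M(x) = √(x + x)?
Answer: -2/2069 - I/12414 ≈ -0.00096665 - 8.0554e-5*I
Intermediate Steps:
M(x) = √2*√x (M(x) = √(2*x) = √2*√x)
X(l, Q) = Q/9 + 2*Q*l/9 (X(l, Q) = ((2*l)*Q + Q)/9 = (2*Q*l + Q)/9 = (Q + 2*Q*l)/9 = Q/9 + 2*Q*l/9)
Y(u, H) = 6 + I/2 (Y(u, H) = 6 - 1/(√2*√(-2)) = 6 - 1/(√2*(I*√2)) = 6 - 1/(2*I) = 6 - (-1)*I/2 = 6 + I/2)
Y(93, X(-10, -6))/(-6207) = (6 + I/2)/(-6207) = (6 + I/2)*(-1/6207) = -2/2069 - I/12414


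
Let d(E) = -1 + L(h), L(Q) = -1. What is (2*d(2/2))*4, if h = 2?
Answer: -16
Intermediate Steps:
d(E) = -2 (d(E) = -1 - 1 = -2)
(2*d(2/2))*4 = (2*(-2))*4 = -4*4 = -16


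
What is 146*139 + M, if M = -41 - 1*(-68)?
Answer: 20321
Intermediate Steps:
M = 27 (M = -41 + 68 = 27)
146*139 + M = 146*139 + 27 = 20294 + 27 = 20321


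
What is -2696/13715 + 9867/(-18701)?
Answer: -185743801/256484215 ≈ -0.72419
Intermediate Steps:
-2696/13715 + 9867/(-18701) = -2696*1/13715 + 9867*(-1/18701) = -2696/13715 - 9867/18701 = -185743801/256484215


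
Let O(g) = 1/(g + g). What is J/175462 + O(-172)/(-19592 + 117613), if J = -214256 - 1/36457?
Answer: -18813234431651969/15406838824829144 ≈ -1.2211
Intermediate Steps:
O(g) = 1/(2*g)
J = -7811130993/36457 (J = -214256 - 1*1/36457 = -214256 - 1/36457 = -7811130993/36457 ≈ -2.1426e+5)
J/175462 + O(-172)/(-19592 + 117613) = -7811130993/36457/175462 + ((1/2)/(-172))/(-19592 + 117613) = -7811130993/36457*1/175462 + ((1/2)*(-1/172))/98021 = -7811130993/6396818134 - 1/344*1/98021 = -7811130993/6396818134 - 1/33719224 = -18813234431651969/15406838824829144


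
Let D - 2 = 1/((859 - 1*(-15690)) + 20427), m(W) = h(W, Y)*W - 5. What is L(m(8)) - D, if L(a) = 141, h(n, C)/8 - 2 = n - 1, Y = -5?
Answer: 5139663/36976 ≈ 139.00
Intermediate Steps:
h(n, C) = 8 + 8*n (h(n, C) = 16 + 8*(n - 1) = 16 + 8*(-1 + n) = 16 + (-8 + 8*n) = 8 + 8*n)
m(W) = -5 + W*(8 + 8*W) (m(W) = (8 + 8*W)*W - 5 = W*(8 + 8*W) - 5 = -5 + W*(8 + 8*W))
D = 73953/36976 (D = 2 + 1/((859 - 1*(-15690)) + 20427) = 2 + 1/((859 + 15690) + 20427) = 2 + 1/(16549 + 20427) = 2 + 1/36976 = 73953/36976 ≈ 2.0000)
L(m(8)) - D = 141 - 1*73953/36976 = 141 - 73953/36976 = 5139663/36976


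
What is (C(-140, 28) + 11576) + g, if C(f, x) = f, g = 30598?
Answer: 42034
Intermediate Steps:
(C(-140, 28) + 11576) + g = (-140 + 11576) + 30598 = 11436 + 30598 = 42034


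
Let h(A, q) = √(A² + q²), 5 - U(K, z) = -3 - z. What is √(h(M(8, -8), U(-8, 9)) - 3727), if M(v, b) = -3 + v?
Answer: √(-3727 + √314) ≈ 60.904*I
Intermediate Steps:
U(K, z) = 8 + z (U(K, z) = 5 - (-3 - z) = 5 + (3 + z) = 8 + z)
√(h(M(8, -8), U(-8, 9)) - 3727) = √(√((-3 + 8)² + (8 + 9)²) - 3727) = √(√(5² + 17²) - 3727) = √(√(25 + 289) - 3727) = √(√314 - 3727) = √(-3727 + √314)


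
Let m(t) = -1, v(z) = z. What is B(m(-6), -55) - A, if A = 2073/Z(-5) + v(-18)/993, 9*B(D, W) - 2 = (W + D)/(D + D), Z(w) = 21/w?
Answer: 3454111/6951 ≈ 496.92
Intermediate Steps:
B(D, W) = 2/9 + (D + W)/(18*D) (B(D, W) = 2/9 + ((W + D)/(D + D))/9 = 2/9 + ((D + W)/((2*D)))/9 = 2/9 + ((D + W)*(1/(2*D)))/9 = 2/9 + ((D + W)/(2*D))/9 = 2/9 + (D + W)/(18*D))
A = -1143647/2317 (A = 2073/((21/(-5))) - 18/993 = 2073/((21*(-⅕))) - 18*1/993 = 2073/(-21/5) - 6/331 = 2073*(-5/21) - 6/331 = -3455/7 - 6/331 = -1143647/2317 ≈ -493.59)
B(m(-6), -55) - A = (1/18)*(-55 + 5*(-1))/(-1) - 1*(-1143647/2317) = (1/18)*(-1)*(-55 - 5) + 1143647/2317 = (1/18)*(-1)*(-60) + 1143647/2317 = 10/3 + 1143647/2317 = 3454111/6951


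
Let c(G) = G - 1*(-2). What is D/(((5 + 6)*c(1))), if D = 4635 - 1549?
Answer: 3086/33 ≈ 93.515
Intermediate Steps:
c(G) = 2 + G (c(G) = G + 2 = 2 + G)
D = 3086
D/(((5 + 6)*c(1))) = 3086/(((5 + 6)*(2 + 1))) = 3086/((11*3)) = 3086/33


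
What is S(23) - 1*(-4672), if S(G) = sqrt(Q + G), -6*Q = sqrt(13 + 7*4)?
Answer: 4672 + sqrt(828 - 6*sqrt(41))/6 ≈ 4676.7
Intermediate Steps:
Q = -sqrt(41)/6 (Q = -sqrt(13 + 7*4)/6 = -sqrt(13 + 28)/6 = -sqrt(41)/6 ≈ -1.0672)
S(G) = sqrt(G - sqrt(41)/6) (S(G) = sqrt(-sqrt(41)/6 + G) = sqrt(G - sqrt(41)/6))
S(23) - 1*(-4672) = sqrt(-6*sqrt(41) + 36*23)/6 - 1*(-4672) = sqrt(-6*sqrt(41) + 828)/6 + 4672 = sqrt(828 - 6*sqrt(41))/6 + 4672 = 4672 + sqrt(828 - 6*sqrt(41))/6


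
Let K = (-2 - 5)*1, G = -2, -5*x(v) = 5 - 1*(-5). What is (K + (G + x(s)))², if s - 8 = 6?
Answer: 121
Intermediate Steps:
s = 14 (s = 8 + 6 = 14)
x(v) = -2 (x(v) = -(5 - 1*(-5))/5 = -(5 + 5)/5 = -⅕*10 = -2)
K = -7 (K = -7*1 = -7)
(K + (G + x(s)))² = (-7 + (-2 - 2))² = (-7 - 4)² = (-11)² = 121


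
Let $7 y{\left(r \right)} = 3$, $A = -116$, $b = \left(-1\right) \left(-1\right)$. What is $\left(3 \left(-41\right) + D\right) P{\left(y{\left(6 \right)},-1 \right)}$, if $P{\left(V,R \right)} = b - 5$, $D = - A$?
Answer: $28$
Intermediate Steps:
$b = 1$
$y{\left(r \right)} = \frac{3}{7}$ ($y{\left(r \right)} = \frac{1}{7} \cdot 3 = \frac{3}{7}$)
$D = 116$ ($D = \left(-1\right) \left(-116\right) = 116$)
$P{\left(V,R \right)} = -4$ ($P{\left(V,R \right)} = 1 - 5 = -4$)
$\left(3 \left(-41\right) + D\right) P{\left(y{\left(6 \right)},-1 \right)} = \left(3 \left(-41\right) + 116\right) \left(-4\right) = \left(-123 + 116\right) \left(-4\right) = \left(-7\right) \left(-4\right) = 28$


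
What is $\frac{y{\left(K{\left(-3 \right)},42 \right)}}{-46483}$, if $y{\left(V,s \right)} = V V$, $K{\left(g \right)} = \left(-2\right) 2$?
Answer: $- \frac{16}{46483} \approx -0.00034421$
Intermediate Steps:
$K{\left(g \right)} = -4$
$y{\left(V,s \right)} = V^{2}$
$\frac{y{\left(K{\left(-3 \right)},42 \right)}}{-46483} = \frac{\left(-4\right)^{2}}{-46483} = 16 \left(- \frac{1}{46483}\right) = - \frac{16}{46483}$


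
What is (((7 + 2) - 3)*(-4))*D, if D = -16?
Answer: 384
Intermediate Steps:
(((7 + 2) - 3)*(-4))*D = (((7 + 2) - 3)*(-4))*(-16) = ((9 - 3)*(-4))*(-16) = (6*(-4))*(-16) = -24*(-16) = 384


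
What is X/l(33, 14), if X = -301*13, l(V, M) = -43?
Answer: 91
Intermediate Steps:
X = -3913
X/l(33, 14) = -3913/(-43) = -3913*(-1/43) = 91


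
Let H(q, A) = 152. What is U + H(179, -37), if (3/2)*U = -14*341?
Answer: -9092/3 ≈ -3030.7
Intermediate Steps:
U = -9548/3 (U = 2*(-14*341)/3 = (⅔)*(-4774) = -9548/3 ≈ -3182.7)
U + H(179, -37) = -9548/3 + 152 = -9092/3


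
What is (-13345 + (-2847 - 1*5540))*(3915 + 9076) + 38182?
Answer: -282282230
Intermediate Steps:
(-13345 + (-2847 - 1*5540))*(3915 + 9076) + 38182 = (-13345 + (-2847 - 5540))*12991 + 38182 = (-13345 - 8387)*12991 + 38182 = -21732*12991 + 38182 = -282320412 + 38182 = -282282230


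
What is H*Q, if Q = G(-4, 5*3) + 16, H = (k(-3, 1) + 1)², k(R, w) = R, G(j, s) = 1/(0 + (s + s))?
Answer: 962/15 ≈ 64.133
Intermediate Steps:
G(j, s) = 1/(2*s) (G(j, s) = 1/(0 + 2*s) = 1/(2*s))
H = 4 (H = (-3 + 1)² = (-2)² = 4)
Q = 481/30 (Q = 1/(2*((5*3))) + 16 = (½)/15 + 16 = (½)*(1/15) + 16 = 1/30 + 16 = 481/30 ≈ 16.033)
H*Q = 4*(481/30) = 962/15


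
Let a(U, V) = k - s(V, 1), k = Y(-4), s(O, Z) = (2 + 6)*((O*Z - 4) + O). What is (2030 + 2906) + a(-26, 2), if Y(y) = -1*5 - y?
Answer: 4935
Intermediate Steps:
Y(y) = -5 - y
s(O, Z) = -32 + 8*O + 8*O*Z (s(O, Z) = 8*((-4 + O*Z) + O) = 8*(-4 + O + O*Z) = -32 + 8*O + 8*O*Z)
k = -1 (k = -5 - 1*(-4) = -5 + 4 = -1)
a(U, V) = 31 - 16*V (a(U, V) = -1 - (-32 + 8*V + 8*V*1) = -1 - (-32 + 8*V + 8*V) = -1 - (-32 + 16*V) = -1 + (32 - 16*V) = 31 - 16*V)
(2030 + 2906) + a(-26, 2) = (2030 + 2906) + (31 - 16*2) = 4936 + (31 - 32) = 4936 - 1 = 4935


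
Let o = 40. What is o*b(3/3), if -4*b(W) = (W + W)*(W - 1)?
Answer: 0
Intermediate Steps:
b(W) = -W*(-1 + W)/2 (b(W) = -(W + W)*(W - 1)/4 = -2*W*(-1 + W)/4 = -W*(-1 + W)/2)
o*b(3/3) = 40*((3/3)*(1 - 3/3)/2) = 40*((3*(1/3))*(1 - 3/3)/2) = 40*((1/2)*1*(1 - 1*1)) = 40*((1/2)*1*(1 - 1)) = 40*((1/2)*1*0) = 40*0 = 0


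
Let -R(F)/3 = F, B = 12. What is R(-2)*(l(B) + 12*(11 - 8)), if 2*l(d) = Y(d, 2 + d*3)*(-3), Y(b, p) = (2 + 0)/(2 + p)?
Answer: 4311/20 ≈ 215.55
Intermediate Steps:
R(F) = -3*F
Y(b, p) = 2/(2 + p)
l(d) = -3/(4 + 3*d) (l(d) = ((2/(2 + (2 + d*3)))*(-3))/2 = ((2/(2 + (2 + 3*d)))*(-3))/2 = ((2/(4 + 3*d))*(-3))/2 = (-6/(4 + 3*d))/2 = -3/(4 + 3*d))
R(-2)*(l(B) + 12*(11 - 8)) = (-3*(-2))*(-3/(4 + 3*12) + 12*(11 - 8)) = 6*(-3/(4 + 36) + 12*3) = 6*(-3/40 + 36) = 6*(1437/40) = 4311/20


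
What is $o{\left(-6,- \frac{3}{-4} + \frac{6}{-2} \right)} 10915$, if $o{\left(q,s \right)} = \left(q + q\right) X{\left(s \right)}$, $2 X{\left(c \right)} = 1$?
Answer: $-65490$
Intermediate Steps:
$X{\left(c \right)} = \frac{1}{2}$ ($X{\left(c \right)} = \frac{1}{2} \cdot 1 = \frac{1}{2}$)
$o{\left(q,s \right)} = q$ ($o{\left(q,s \right)} = \left(q + q\right) \frac{1}{2} = 2 q \frac{1}{2} = q$)
$o{\left(-6,- \frac{3}{-4} + \frac{6}{-2} \right)} 10915 = \left(-6\right) 10915 = -65490$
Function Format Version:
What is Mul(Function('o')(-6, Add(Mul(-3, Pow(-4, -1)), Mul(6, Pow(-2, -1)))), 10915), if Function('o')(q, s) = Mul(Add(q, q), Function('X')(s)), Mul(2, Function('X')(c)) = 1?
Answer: -65490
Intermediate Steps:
Function('X')(c) = Rational(1, 2) (Function('X')(c) = Mul(Rational(1, 2), 1) = Rational(1, 2))
Function('o')(q, s) = q (Function('o')(q, s) = Mul(Add(q, q), Rational(1, 2)) = Mul(Mul(2, q), Rational(1, 2)) = q)
Mul(Function('o')(-6, Add(Mul(-3, Pow(-4, -1)), Mul(6, Pow(-2, -1)))), 10915) = Mul(-6, 10915) = -65490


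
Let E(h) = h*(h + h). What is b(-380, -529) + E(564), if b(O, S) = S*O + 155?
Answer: 837367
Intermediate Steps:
b(O, S) = 155 + O*S (b(O, S) = O*S + 155 = 155 + O*S)
E(h) = 2*h² (E(h) = h*(2*h) = 2*h²)
b(-380, -529) + E(564) = (155 - 380*(-529)) + 2*564² = (155 + 201020) + 2*318096 = 201175 + 636192 = 837367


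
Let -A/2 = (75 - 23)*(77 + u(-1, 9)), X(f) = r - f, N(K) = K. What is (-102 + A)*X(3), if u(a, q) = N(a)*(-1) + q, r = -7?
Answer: 91500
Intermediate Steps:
u(a, q) = q - a (u(a, q) = a*(-1) + q = -a + q = q - a)
X(f) = -7 - f
A = -9048 (A = -2*(75 - 23)*(77 + (9 - 1*(-1))) = -104*(77 + (9 + 1)) = -104*(77 + 10) = -104*87 = -2*4524 = -9048)
(-102 + A)*X(3) = (-102 - 9048)*(-7 - 1*3) = -9150*(-7 - 3) = -9150*(-10) = 91500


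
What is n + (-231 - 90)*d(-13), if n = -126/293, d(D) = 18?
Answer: -1693080/293 ≈ -5778.4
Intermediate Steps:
n = -126/293 (n = -126*1/293 = -126/293 ≈ -0.43003)
n + (-231 - 90)*d(-13) = -126/293 + (-231 - 90)*18 = -126/293 - 321*18 = -126/293 - 5778 = -1693080/293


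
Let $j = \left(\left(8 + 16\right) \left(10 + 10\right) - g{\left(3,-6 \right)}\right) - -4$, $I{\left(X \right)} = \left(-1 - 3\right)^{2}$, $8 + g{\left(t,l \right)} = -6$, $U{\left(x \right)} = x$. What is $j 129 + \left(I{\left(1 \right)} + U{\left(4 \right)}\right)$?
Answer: $64262$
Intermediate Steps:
$g{\left(t,l \right)} = -14$ ($g{\left(t,l \right)} = -8 - 6 = -14$)
$I{\left(X \right)} = 16$ ($I{\left(X \right)} = \left(-4\right)^{2} = 16$)
$j = 498$ ($j = \left(\left(8 + 16\right) \left(10 + 10\right) - -14\right) - -4 = \left(24 \cdot 20 + 14\right) + 4 = \left(480 + 14\right) + 4 = 494 + 4 = 498$)
$j 129 + \left(I{\left(1 \right)} + U{\left(4 \right)}\right) = 498 \cdot 129 + \left(16 + 4\right) = 64242 + 20 = 64262$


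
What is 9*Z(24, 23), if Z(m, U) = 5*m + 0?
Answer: 1080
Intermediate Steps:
Z(m, U) = 5*m
9*Z(24, 23) = 9*(5*24) = 9*120 = 1080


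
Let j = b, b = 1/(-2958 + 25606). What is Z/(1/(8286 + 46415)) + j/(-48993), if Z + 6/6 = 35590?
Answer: 2160105391250981495/1109593464 ≈ 1.9468e+9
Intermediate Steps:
Z = 35589 (Z = -1 + 35590 = 35589)
b = 1/22648 ≈ 4.4154e-5
j = 1/22648 ≈ 4.4154e-5
Z/(1/(8286 + 46415)) + j/(-48993) = 35589/(1/(8286 + 46415)) + (1/22648)/(-48993) = 35589/(1/54701) + (1/22648)*(-1/48993) = 35589/(1/54701) - 1/1109593464 = 35589*54701 - 1/1109593464 = 1946753889 - 1/1109593464 = 2160105391250981495/1109593464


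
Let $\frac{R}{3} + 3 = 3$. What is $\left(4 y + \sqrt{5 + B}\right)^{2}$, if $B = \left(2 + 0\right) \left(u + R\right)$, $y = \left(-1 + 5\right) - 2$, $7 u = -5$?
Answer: $\frac{473}{7} + \frac{80 \sqrt{7}}{7} \approx 97.809$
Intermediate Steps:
$u = - \frac{5}{7}$ ($u = \frac{1}{7} \left(-5\right) = - \frac{5}{7} \approx -0.71429$)
$R = 0$ ($R = -9 + 3 \cdot 3 = -9 + 9 = 0$)
$y = 2$ ($y = 4 - 2 = 2$)
$B = - \frac{10}{7}$ ($B = \left(2 + 0\right) \left(- \frac{5}{7} + 0\right) = 2 \left(- \frac{5}{7}\right) = - \frac{10}{7} \approx -1.4286$)
$\left(4 y + \sqrt{5 + B}\right)^{2} = \left(4 \cdot 2 + \sqrt{5 - \frac{10}{7}}\right)^{2} = \left(8 + \sqrt{\frac{25}{7}}\right)^{2} = \left(8 + \frac{5 \sqrt{7}}{7}\right)^{2}$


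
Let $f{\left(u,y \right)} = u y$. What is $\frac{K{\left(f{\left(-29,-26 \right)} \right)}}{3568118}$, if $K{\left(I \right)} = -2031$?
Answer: $- \frac{2031}{3568118} \approx -0.00056921$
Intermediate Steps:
$\frac{K{\left(f{\left(-29,-26 \right)} \right)}}{3568118} = - \frac{2031}{3568118}$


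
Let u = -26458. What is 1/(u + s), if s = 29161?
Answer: 1/2703 ≈ 0.00036996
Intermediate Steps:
1/(u + s) = 1/(-26458 + 29161) = 1/2703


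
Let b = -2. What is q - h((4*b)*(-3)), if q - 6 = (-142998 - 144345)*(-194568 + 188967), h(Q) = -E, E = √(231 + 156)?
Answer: 1609408149 + 3*√43 ≈ 1.6094e+9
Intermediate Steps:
E = 3*√43 (E = √387 = 3*√43 ≈ 19.672)
h(Q) = -3*√43
q = 1609408149 (q = 6 + (-142998 - 144345)*(-194568 + 188967) = 6 - 287343*(-5601) = 6 + 1609408143 = 1609408149)
q - h((4*b)*(-3)) = 1609408149 - (-3)*√43 = 1609408149 + 3*√43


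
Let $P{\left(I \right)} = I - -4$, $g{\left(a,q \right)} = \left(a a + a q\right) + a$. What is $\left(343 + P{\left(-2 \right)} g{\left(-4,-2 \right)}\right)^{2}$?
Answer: $146689$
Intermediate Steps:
$g{\left(a,q \right)} = a + a^{2} + a q$ ($g{\left(a,q \right)} = \left(a^{2} + a q\right) + a = a + a^{2} + a q$)
$P{\left(I \right)} = 4 + I$ ($P{\left(I \right)} = I + 4 = 4 + I$)
$\left(343 + P{\left(-2 \right)} g{\left(-4,-2 \right)}\right)^{2} = \left(343 + \left(4 - 2\right) \left(- 4 \left(1 - 4 - 2\right)\right)\right)^{2} = \left(343 + 2 \left(\left(-4\right) \left(-5\right)\right)\right)^{2} = \left(343 + 2 \cdot 20\right)^{2} = \left(343 + 40\right)^{2} = 383^{2} = 146689$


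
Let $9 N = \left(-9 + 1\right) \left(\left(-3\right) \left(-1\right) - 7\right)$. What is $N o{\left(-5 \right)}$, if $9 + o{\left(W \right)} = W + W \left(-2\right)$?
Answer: $- \frac{128}{9} \approx -14.222$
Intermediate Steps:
$o{\left(W \right)} = -9 - W$ ($o{\left(W \right)} = -9 + \left(W + W \left(-2\right)\right) = -9 + \left(W - 2 W\right) = -9 - W$)
$N = \frac{32}{9}$ ($N = \frac{\left(-9 + 1\right) \left(\left(-3\right) \left(-1\right) - 7\right)}{9} = \frac{\left(-8\right) \left(3 - 7\right)}{9} = \frac{\left(-8\right) \left(-4\right)}{9} = \frac{1}{9} \cdot 32 = \frac{32}{9} \approx 3.5556$)
$N o{\left(-5 \right)} = \frac{32 \left(-9 - -5\right)}{9} = \frac{32 \left(-9 + 5\right)}{9} = \frac{32}{9} \left(-4\right) = - \frac{128}{9}$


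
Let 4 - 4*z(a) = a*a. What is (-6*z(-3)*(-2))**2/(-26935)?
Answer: -45/5387 ≈ -0.0083534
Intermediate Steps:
z(a) = 1 - a**2/4 (z(a) = 1 - a*a/4 = 1 - a**2/4)
(-6*z(-3)*(-2))**2/(-26935) = (-6*(1 - 1/4*(-3)**2)*(-2))**2/(-26935) = (-6*(1 - 1/4*9)*(-2))**2*(-1/26935) = (-6*(1 - 9/4)*(-2))**2*(-1/26935) = (-6*(-5/4)*(-2))**2*(-1/26935) = ((15/2)*(-2))**2*(-1/26935) = (-15)**2*(-1/26935) = 225*(-1/26935) = -45/5387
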